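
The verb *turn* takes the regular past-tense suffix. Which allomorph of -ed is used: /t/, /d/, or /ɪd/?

The stem *turn* ends in a voiced sound other than /d/.
The -ed suffix is realized as /ɪd/ after /t, d/; as /t/ after other voiceless consonants; and as /d/ after other voiced sounds.
So -ed on *turn* is pronounced /d/.

/d/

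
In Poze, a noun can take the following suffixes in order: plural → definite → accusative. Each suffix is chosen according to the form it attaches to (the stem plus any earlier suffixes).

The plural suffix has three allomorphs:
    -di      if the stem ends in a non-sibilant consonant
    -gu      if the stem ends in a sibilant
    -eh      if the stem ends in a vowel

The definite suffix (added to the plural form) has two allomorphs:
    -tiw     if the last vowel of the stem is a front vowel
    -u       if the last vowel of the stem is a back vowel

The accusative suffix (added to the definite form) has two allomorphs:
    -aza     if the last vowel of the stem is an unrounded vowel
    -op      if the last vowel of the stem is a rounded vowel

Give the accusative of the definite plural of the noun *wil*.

wilditiwaza

The final sound of *wil* is /l/, which is a non-sibilant consonant, so the plural suffix is -di, giving *wildi*.
The last vowel of the plural form *wildi* is /i/, which is a front vowel, so the definite suffix is -tiw, giving *wilditiw*.
The last vowel of the definite form *wilditiw* is /i/, which is an unrounded vowel, so the accusative suffix is -aza, giving *wilditiwaza*.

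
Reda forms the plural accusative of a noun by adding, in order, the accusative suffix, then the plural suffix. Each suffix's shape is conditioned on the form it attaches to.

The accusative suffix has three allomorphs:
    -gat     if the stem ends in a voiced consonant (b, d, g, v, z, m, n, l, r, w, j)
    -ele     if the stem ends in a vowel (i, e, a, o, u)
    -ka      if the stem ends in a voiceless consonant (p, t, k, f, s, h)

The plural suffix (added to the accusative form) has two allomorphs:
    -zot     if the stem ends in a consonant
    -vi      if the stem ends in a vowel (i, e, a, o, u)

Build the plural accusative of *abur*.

*abur*: final sound = /r/, a voiced consonant → -gat → *aburgat*.
Since the final sound of the accusative form *aburgat* is /t/ (a consonant), it takes -zot, giving *aburgatzot*.

aburgatzot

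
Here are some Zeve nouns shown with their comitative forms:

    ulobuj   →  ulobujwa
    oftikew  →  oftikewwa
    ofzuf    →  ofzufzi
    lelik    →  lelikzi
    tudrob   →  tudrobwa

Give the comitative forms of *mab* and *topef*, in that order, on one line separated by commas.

The suffix is conditioned by the final consonant: -zi when the stem ends in a voiceless consonant (*ofzuf*, *lelik*); -wa when the stem ends in a voiced consonant (*ulobuj*, *oftikew*, *tudrob*).
The final consonant of *mab* is /b/, which is voiced, so the suffix is -wa, giving *mabwa*.
Since the final consonant of *topef* is /f/ (voiceless), it takes -zi, giving *topefzi*.

mabwa, topefzi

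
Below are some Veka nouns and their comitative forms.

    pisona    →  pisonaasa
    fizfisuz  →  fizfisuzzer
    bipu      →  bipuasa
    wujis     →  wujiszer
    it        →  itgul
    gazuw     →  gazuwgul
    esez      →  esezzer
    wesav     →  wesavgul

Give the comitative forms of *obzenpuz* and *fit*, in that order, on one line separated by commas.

The suffix is conditioned by the final sound: -zer when the stem ends in a sibilant (*fizfisuz*, *wujis*, *esez*); -gul when the stem ends in a non-sibilant consonant (*it*, *gazuw*, *wesav*); -asa when the stem ends in a vowel (*pisona*, *bipu*).
Since the final sound of *obzenpuz* is /z/ (a sibilant), it takes -zer, giving *obzenpuzzer*.
*fit* — final sound /t/ (a non-sibilant consonant) → -gul → *fitgul*.

obzenpuzzer, fitgul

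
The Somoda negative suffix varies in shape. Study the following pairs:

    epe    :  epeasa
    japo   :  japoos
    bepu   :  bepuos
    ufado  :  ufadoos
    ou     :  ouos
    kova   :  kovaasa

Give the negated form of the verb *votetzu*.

votetzuos

The alternation tracks the last vowel of the stem — -os when the last vowel of the stem is a rounded vowel (*japo*, *bepu*, *ufado*, *ou*); -asa when the last vowel of the stem is an unrounded vowel (*epe*, *kova*).
Since the last vowel of *votetzu* is /u/ (a rounded vowel), it takes -os, giving *votetzuos*.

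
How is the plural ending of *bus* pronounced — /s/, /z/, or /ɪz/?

/ɪz/

The stem *bus* ends in a sibilant (/s, z, ʃ, ʒ, tʃ, dʒ/).
The plural suffix surfaces as /ɪz/ after sibilants, /s/ after other voiceless consonants, and /z/ after other voiced sounds.
So the plural -s on *bus* is pronounced /ɪz/.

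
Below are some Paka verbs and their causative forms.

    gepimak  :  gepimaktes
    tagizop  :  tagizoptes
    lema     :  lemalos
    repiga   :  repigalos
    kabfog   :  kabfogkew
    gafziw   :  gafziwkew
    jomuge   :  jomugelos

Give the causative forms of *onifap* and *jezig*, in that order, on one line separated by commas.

onifaptes, jezigkew

The alternation tracks the final sound of the stem — -tes when the stem ends in a voiceless consonant (*gepimak*, *tagizop*); -kew when the stem ends in a voiced consonant (*kabfog*, *gafziw*); -los when the stem ends in a vowel (*lema*, *repiga*, *jomuge*).
*onifap* — final sound /p/ (a voiceless consonant) → -tes → *onifaptes*.
*jezig* — final sound /g/ (a voiced consonant) → -kew → *jezigkew*.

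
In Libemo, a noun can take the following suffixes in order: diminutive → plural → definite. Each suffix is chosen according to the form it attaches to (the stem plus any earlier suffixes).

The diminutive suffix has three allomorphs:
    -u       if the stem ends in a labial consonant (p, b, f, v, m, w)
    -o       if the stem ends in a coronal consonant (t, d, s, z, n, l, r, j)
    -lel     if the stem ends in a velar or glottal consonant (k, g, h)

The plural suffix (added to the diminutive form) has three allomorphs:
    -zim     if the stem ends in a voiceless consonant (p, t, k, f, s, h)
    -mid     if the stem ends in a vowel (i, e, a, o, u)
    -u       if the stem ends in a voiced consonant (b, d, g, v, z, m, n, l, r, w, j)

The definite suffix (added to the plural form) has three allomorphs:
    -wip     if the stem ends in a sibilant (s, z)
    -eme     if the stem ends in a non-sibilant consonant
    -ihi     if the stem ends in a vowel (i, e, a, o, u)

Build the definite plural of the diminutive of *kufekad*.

kufekadomideme

Since the final consonant of *kufekad* is /d/ (coronal), it takes -o, giving *kufekado*.
The final sound of the diminutive form *kufekado* is /o/, which is a vowel, so the plural suffix is -mid, giving *kufekadomid*.
The plural form *kufekadomid*: final sound = /d/, a non-sibilant consonant → -eme → *kufekadomideme*.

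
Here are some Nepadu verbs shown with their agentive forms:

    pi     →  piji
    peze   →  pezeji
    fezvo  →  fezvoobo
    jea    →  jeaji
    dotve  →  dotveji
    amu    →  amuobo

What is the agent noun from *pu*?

The pattern is rounding harmony: -obo when the last vowel of the stem is a rounded vowel (*fezvo*, *amu*); -ji when the last vowel of the stem is an unrounded vowel (*pi*, *peze*, *jea*, *dotve*).
The last vowel of *pu* is /u/, which is a rounded vowel, so the suffix is -obo, giving *puobo*.

puobo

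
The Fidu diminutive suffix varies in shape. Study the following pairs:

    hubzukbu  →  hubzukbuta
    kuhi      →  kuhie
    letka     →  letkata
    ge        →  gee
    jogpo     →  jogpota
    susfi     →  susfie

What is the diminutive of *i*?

The suffix is conditioned by the last vowel: -e when the last vowel of the stem is a front vowel (*kuhi*, *ge*, *susfi*); -ta when the last vowel of the stem is a back vowel (*hubzukbu*, *letka*, *jogpo*).
The last vowel of *i* is /i/, which is a front vowel, so the suffix is -e, giving *ie*.

ie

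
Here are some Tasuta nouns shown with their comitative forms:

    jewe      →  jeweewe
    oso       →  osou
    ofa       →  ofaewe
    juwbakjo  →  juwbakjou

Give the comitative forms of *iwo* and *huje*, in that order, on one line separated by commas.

iwou, hujeewe

The suffix is conditioned by the last vowel: -u when the last vowel of the stem is a rounded vowel (*oso*, *juwbakjo*); -ewe when the last vowel of the stem is an unrounded vowel (*jewe*, *ofa*).
Since the last vowel of *iwo* is /o/ (a rounded vowel), it takes -u, giving *iwou*.
The last vowel of *huje* is /e/, which is an unrounded vowel, so the suffix is -ewe, giving *hujeewe*.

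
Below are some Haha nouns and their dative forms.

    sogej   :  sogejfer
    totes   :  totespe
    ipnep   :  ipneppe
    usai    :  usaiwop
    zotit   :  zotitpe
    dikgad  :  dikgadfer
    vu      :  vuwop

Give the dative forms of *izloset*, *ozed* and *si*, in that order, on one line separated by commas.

The suffix is conditioned by the final sound: -pe when the stem ends in a voiceless consonant (*totes*, *ipnep*, *zotit*); -fer when the stem ends in a voiced consonant (*sogej*, *dikgad*); -wop when the stem ends in a vowel (*usai*, *vu*).
*izloset* — final sound /t/ (a voiceless consonant) → -pe → *izlosetpe*.
*ozed* — final sound /d/ (a voiced consonant) → -fer → *ozedfer*.
*si* — final sound /i/ (a vowel) → -wop → *siwop*.

izlosetpe, ozedfer, siwop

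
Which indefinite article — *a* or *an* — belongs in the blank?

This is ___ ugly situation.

The indefinite article is chosen by the initial *sound* of the following word, not its spelling.
*ugly* begins with the sound /ʌ/ (u pronounced /ʌ/) — a vowel sound.
So the article is *an*: This is an ugly situation.

an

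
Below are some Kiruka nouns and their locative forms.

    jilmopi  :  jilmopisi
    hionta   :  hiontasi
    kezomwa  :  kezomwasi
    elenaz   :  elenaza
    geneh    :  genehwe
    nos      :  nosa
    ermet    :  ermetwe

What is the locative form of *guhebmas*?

Looking at the final sound of each stem: -a when the stem ends in a sibilant (*elenaz*, *nos*); -we when the stem ends in a non-sibilant consonant (*geneh*, *ermet*); -si when the stem ends in a vowel (*jilmopi*, *hionta*, *kezomwa*).
*guhebmas*: final sound = /s/, a sibilant → -a → *guhebmasa*.

guhebmasa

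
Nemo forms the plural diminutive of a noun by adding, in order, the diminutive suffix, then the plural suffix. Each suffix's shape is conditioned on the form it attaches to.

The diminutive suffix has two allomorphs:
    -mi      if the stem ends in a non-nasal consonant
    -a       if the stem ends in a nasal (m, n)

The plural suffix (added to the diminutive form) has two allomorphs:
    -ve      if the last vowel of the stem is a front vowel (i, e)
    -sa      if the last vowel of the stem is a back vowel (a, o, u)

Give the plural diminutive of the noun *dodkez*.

dodkezmive

Since the final consonant of *dodkez* is /z/ (non-nasal), it takes -mi, giving *dodkezmi*.
The diminutive form *dodkezmi* — last vowel /i/ (a front vowel) → -ve → *dodkezmive*.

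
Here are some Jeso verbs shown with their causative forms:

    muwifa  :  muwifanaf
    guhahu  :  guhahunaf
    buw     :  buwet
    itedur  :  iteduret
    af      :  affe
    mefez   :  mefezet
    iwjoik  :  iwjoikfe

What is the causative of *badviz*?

Looking at the final sound of each stem: -fe when the stem ends in a voiceless consonant (*af*, *iwjoik*); -et when the stem ends in a voiced consonant (*buw*, *itedur*, *mefez*); -naf when the stem ends in a vowel (*muwifa*, *guhahu*).
*badviz*: final sound = /z/, a voiced consonant → -et → *badvizet*.

badvizet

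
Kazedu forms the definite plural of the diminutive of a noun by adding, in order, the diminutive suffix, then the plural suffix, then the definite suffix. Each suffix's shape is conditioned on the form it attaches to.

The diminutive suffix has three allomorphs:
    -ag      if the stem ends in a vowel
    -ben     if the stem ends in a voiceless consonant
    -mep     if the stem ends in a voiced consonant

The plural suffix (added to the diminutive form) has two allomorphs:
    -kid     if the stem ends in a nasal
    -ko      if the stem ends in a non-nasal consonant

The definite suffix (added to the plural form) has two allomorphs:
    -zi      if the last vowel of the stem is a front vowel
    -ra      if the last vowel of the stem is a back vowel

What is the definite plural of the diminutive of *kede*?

*kede* — final sound /e/ (a vowel) → -ag → *kedeag*.
Since the final consonant of the diminutive form *kedeag* is /g/ (non-nasal), it takes -ko, giving *kedeagko*.
The last vowel of the plural form *kedeagko* is /o/, which is a back vowel, so the definite suffix is -ra, giving *kedeagkora*.

kedeagkora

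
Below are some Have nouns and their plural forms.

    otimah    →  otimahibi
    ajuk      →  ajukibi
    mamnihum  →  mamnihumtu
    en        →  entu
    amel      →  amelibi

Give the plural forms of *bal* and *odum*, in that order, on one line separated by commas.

Looking at the final consonant of each stem: -tu when the stem ends in a nasal (*mamnihum*, *en*); -ibi when the stem ends in a non-nasal consonant (*otimah*, *ajuk*, *amel*).
Since the final consonant of *bal* is /l/ (non-nasal), it takes -ibi, giving *balibi*.
*odum* — final consonant /m/ (a nasal) → -tu → *odumtu*.

balibi, odumtu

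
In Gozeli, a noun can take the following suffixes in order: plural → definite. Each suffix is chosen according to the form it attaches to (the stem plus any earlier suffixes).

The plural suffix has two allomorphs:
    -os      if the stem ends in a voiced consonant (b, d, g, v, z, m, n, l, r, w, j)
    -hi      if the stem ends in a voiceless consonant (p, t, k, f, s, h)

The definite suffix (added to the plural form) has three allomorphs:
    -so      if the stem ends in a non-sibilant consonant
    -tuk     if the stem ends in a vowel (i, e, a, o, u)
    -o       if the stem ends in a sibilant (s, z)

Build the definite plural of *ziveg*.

zivegoso

The final consonant of *ziveg* is /g/, which is voiced, so the plural suffix is -os, giving *zivegos*.
Since the final sound of the plural form *zivegos* is /s/ (a sibilant), it takes -o, giving *zivegoso*.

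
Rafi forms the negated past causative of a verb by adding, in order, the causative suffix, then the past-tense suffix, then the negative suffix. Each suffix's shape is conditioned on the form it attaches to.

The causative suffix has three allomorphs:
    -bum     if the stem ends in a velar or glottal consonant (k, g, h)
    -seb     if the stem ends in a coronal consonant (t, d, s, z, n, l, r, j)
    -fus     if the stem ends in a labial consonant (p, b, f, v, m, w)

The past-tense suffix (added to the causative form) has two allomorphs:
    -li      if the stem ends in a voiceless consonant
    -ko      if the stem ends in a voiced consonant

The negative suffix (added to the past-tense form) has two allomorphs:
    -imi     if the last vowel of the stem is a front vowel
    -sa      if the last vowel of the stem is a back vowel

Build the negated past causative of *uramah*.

uramahbumkosa

*uramah*: final consonant = /h/, velar/glottal → -bum → *uramahbum*.
The final consonant of the causative form *uramahbum* is /m/, which is voiced, so the past-tense suffix is -ko, giving *uramahbumko*.
The last vowel of the past-tense form *uramahbumko* is /o/, which is a back vowel, so the negative suffix is -sa, giving *uramahbumkosa*.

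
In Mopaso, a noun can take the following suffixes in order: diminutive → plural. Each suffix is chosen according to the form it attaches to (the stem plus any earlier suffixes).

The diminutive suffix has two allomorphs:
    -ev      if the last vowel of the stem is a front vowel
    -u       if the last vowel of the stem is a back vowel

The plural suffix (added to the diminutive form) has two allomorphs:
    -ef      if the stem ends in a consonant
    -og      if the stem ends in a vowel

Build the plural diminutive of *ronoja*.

Since the last vowel of *ronoja* is /a/ (a back vowel), it takes -u, giving *ronojau*.
The diminutive form *ronojau* — final sound /u/ (a vowel) → -og → *ronojauog*.

ronojauog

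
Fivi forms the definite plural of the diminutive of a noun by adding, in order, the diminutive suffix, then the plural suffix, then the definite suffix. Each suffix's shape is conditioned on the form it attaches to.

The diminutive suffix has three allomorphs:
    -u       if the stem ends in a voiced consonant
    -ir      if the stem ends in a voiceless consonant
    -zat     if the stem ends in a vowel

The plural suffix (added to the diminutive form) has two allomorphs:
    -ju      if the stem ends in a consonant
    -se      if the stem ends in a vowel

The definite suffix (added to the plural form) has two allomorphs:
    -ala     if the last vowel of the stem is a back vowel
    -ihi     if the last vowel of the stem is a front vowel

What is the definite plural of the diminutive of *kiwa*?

*kiwa* — final sound /a/ (a vowel) → -zat → *kiwazat*.
The diminutive form *kiwazat* — final sound /t/ (a consonant) → -ju → *kiwazatju*.
Since the last vowel of the plural form *kiwazatju* is /u/ (a back vowel), it takes -ala, giving *kiwazatjuala*.

kiwazatjuala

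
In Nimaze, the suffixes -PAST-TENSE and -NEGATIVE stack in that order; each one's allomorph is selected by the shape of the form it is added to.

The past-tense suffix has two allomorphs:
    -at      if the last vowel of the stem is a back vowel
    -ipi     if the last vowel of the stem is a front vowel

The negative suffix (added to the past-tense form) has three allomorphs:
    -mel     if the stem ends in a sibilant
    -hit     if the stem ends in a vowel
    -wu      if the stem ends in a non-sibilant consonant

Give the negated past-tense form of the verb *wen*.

wenipihit

The last vowel of *wen* is /e/, which is a front vowel, so the past-tense suffix is -ipi, giving *wenipi*.
Since the final sound of the past-tense form *wenipi* is /i/ (a vowel), it takes -hit, giving *wenipihit*.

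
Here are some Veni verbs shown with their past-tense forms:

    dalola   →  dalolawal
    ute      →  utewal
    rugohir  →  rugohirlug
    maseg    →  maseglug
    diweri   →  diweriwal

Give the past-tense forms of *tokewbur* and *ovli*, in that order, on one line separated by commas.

tokewburlug, ovliwal

The alternation tracks the final sound of the stem — -lug when the stem ends in a consonant (*rugohir*, *maseg*); -wal when the stem ends in a vowel (*dalola*, *ute*, *diweri*).
*tokewbur* — final sound /r/ (a consonant) → -lug → *tokewburlug*.
*ovli* — final sound /i/ (a vowel) → -wal → *ovliwal*.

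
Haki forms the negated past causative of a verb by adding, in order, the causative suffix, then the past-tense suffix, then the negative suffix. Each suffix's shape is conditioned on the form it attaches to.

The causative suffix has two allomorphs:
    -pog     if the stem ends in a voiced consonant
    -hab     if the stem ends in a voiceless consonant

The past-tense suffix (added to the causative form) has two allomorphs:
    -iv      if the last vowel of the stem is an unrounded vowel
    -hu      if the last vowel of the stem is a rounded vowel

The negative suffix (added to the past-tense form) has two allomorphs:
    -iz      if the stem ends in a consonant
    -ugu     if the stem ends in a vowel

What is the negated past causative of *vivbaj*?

*vivbaj*: final consonant = /j/, voiced → -pog → *vivbajpog*.
The causative form *vivbajpog* — last vowel /o/ (a rounded vowel) → -hu → *vivbajpoghu*.
The past-tense form *vivbajpoghu* — final sound /u/ (a vowel) → -ugu → *vivbajpoghuugu*.

vivbajpoghuugu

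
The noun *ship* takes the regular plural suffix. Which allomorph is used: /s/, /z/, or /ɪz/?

The stem *ship* ends in a voiceless non-sibilant consonant.
The plural suffix surfaces as /ɪz/ after sibilants, /s/ after other voiceless consonants, and /z/ after other voiced sounds.
So the plural -s on *ship* is pronounced /s/.

/s/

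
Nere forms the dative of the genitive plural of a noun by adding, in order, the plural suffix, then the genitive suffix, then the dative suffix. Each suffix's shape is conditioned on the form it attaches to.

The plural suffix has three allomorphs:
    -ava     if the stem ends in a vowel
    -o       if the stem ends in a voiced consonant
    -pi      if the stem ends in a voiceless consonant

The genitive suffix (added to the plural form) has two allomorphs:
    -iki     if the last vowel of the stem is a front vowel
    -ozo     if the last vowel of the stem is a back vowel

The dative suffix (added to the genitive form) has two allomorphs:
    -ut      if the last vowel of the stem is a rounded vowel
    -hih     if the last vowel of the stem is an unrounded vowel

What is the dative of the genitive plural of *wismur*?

wismuroozout

*wismur*: final sound = /r/, a voiced consonant → -o → *wismuro*.
The plural form *wismuro* — last vowel /o/ (a back vowel) → -ozo → *wismuroozo*.
Since the last vowel of the genitive form *wismuroozo* is /o/ (a rounded vowel), it takes -ut, giving *wismuroozout*.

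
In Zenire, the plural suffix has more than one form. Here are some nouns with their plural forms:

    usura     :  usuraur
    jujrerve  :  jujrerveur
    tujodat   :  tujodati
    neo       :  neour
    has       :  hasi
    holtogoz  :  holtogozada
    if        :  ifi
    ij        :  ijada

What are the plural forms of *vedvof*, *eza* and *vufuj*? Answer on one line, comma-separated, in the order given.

The pattern is voicing of the final sound: -i when the stem ends in a voiceless consonant (*tujodat*, *has*, *if*); -ada when the stem ends in a voiced consonant (*holtogoz*, *ij*); -ur when the stem ends in a vowel (*usura*, *jujrerve*, *neo*).
Since the final sound of *vedvof* is /f/ (a voiceless consonant), it takes -i, giving *vedvofi*.
The final sound of *eza* is /a/, which is a vowel, so the suffix is -ur, giving *ezaur*.
*vufuj*: final sound = /j/, a voiced consonant → -ada → *vufujada*.

vedvofi, ezaur, vufujada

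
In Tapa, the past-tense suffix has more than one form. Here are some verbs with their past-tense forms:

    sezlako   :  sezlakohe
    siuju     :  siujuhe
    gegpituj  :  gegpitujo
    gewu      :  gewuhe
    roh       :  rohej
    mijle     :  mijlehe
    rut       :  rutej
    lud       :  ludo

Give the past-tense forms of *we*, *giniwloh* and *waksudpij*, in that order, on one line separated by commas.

wehe, giniwlohej, waksudpijo

The alternation tracks the final sound of the stem — -ej when the stem ends in a voiceless consonant (*roh*, *rut*); -o when the stem ends in a voiced consonant (*gegpituj*, *lud*); -he when the stem ends in a vowel (*sezlako*, *siuju*, *gewu*, *mijle*).
*we*: final sound = /e/, a vowel → -he → *wehe*.
The final sound of *giniwloh* is /h/, which is a voiceless consonant, so the suffix is -ej, giving *giniwlohej*.
Since the final sound of *waksudpij* is /j/ (a voiced consonant), it takes -o, giving *waksudpijo*.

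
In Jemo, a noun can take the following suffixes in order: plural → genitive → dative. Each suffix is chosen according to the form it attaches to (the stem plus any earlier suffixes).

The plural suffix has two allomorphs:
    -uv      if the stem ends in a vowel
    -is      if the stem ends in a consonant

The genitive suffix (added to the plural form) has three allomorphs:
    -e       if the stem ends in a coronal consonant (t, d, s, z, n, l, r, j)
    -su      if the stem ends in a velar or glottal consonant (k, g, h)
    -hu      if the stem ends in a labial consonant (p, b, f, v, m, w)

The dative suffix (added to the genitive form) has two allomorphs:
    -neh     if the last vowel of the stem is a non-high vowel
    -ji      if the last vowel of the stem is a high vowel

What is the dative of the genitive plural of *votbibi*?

votbibiuvhuji

*votbibi*: final sound = /i/, a vowel → -uv → *votbibiuv*.
The plural form *votbibiuv* — final consonant /v/ (labial) → -hu → *votbibiuvhu*.
The genitive form *votbibiuvhu*: last vowel = /u/, a high vowel → -ji → *votbibiuvhuji*.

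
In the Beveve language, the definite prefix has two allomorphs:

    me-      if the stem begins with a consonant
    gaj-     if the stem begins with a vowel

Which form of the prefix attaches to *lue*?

me-

Since the first sound of *lue* is /l/ (a consonant), it takes me-.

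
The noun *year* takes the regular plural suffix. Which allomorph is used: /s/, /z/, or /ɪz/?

The stem *year* ends in a voiced non-sibilant sound.
The plural suffix surfaces as /ɪz/ after sibilants, /s/ after other voiceless consonants, and /z/ after other voiced sounds.
So the plural -s on *year* is pronounced /z/.

/z/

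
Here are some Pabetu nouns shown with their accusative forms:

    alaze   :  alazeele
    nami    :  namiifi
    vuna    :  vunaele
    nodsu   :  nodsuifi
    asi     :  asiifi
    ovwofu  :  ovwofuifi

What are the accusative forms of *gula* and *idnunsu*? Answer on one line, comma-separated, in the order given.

gulaele, idnunsuifi

The pattern is height harmony: -ifi when the last vowel of the stem is a high vowel (*nami*, *nodsu*, *asi*, *ovwofu*); -ele when the last vowel of the stem is a non-high vowel (*alaze*, *vuna*).
Since the last vowel of *gula* is /a/ (a non-high vowel), it takes -ele, giving *gulaele*.
The last vowel of *idnunsu* is /u/, which is a high vowel, so the suffix is -ifi, giving *idnunsuifi*.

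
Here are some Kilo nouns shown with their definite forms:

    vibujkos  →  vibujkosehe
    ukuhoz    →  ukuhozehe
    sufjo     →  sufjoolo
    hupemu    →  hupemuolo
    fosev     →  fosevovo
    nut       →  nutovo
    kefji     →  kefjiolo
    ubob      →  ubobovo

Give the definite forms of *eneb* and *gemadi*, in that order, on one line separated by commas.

The alternation tracks the final sound of the stem — -ehe when the stem ends in a sibilant (*vibujkos*, *ukuhoz*); -ovo when the stem ends in a non-sibilant consonant (*fosev*, *nut*, *ubob*); -olo when the stem ends in a vowel (*sufjo*, *hupemu*, *kefji*).
The final sound of *eneb* is /b/, which is a non-sibilant consonant, so the suffix is -ovo, giving *enebovo*.
*gemadi* — final sound /i/ (a vowel) → -olo → *gemadiolo*.

enebovo, gemadiolo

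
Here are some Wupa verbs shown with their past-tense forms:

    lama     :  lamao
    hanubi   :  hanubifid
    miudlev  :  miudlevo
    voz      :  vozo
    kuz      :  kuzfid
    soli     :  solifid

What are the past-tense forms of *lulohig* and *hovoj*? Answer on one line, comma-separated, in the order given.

The pattern is height harmony: -fid when the last vowel of the stem is a high vowel (*hanubi*, *kuz*, *soli*); -o when the last vowel of the stem is a non-high vowel (*lama*, *miudlev*, *voz*).
Since the last vowel of *lulohig* is /i/ (a high vowel), it takes -fid, giving *lulohigfid*.
*hovoj*: last vowel = /o/, a non-high vowel → -o → *hovojo*.

lulohigfid, hovojo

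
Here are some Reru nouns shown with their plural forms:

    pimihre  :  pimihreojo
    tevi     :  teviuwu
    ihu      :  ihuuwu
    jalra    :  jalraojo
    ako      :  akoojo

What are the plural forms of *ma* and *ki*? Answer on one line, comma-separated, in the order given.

maojo, kiuwu

The pattern is height harmony: -uwu when the last vowel of the stem is a high vowel (*tevi*, *ihu*); -ojo when the last vowel of the stem is a non-high vowel (*pimihre*, *jalra*, *ako*).
*ma*: last vowel = /a/, a non-high vowel → -ojo → *maojo*.
*ki*: last vowel = /i/, a high vowel → -uwu → *kiuwu*.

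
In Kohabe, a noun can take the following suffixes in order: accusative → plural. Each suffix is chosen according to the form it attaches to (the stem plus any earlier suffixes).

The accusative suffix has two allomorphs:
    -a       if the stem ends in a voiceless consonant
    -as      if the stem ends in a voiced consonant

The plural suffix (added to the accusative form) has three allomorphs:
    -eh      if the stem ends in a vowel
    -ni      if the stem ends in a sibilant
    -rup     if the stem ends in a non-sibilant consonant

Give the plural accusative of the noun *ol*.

olasni

Since the final consonant of *ol* is /l/ (voiced), it takes -as, giving *olas*.
The final sound of the accusative form *olas* is /s/, which is a sibilant, so the plural suffix is -ni, giving *olasni*.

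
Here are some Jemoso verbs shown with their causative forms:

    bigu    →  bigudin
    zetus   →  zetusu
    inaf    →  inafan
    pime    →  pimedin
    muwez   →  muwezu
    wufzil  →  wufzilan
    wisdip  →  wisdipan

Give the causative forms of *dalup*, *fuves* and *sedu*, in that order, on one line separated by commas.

The suffix is conditioned by the final sound: -u when the stem ends in a sibilant (*zetus*, *muwez*); -an when the stem ends in a non-sibilant consonant (*inaf*, *wufzil*, *wisdip*); -din when the stem ends in a vowel (*bigu*, *pime*).
Since the final sound of *dalup* is /p/ (a non-sibilant consonant), it takes -an, giving *dalupan*.
Since the final sound of *fuves* is /s/ (a sibilant), it takes -u, giving *fuvesu*.
*sedu* — final sound /u/ (a vowel) → -din → *sedudin*.

dalupan, fuvesu, sedudin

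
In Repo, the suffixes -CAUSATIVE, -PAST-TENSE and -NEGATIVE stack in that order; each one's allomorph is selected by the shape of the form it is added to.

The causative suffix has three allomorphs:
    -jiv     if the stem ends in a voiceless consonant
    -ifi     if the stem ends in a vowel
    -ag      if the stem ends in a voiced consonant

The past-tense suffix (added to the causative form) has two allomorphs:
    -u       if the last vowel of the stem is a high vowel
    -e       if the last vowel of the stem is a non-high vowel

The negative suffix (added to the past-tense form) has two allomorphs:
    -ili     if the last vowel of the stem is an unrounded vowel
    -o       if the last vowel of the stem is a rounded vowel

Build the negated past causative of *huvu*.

The final sound of *huvu* is /u/, which is a vowel, so the causative suffix is -ifi, giving *huvuifi*.
The causative form *huvuifi* — last vowel /i/ (a high vowel) → -u → *huvuifiu*.
The past-tense form *huvuifiu* — last vowel /u/ (a rounded vowel) → -o → *huvuifiuo*.

huvuifiuo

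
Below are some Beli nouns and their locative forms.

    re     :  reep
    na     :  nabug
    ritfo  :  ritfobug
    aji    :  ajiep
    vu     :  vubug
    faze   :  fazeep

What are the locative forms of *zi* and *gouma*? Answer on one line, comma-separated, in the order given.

ziep, goumabug

Looking at the last vowel of each stem: -ep when the last vowel of the stem is a front vowel (*re*, *aji*, *faze*); -bug when the last vowel of the stem is a back vowel (*na*, *ritfo*, *vu*).
Since the last vowel of *zi* is /i/ (a front vowel), it takes -ep, giving *ziep*.
Since the last vowel of *gouma* is /a/ (a back vowel), it takes -bug, giving *goumabug*.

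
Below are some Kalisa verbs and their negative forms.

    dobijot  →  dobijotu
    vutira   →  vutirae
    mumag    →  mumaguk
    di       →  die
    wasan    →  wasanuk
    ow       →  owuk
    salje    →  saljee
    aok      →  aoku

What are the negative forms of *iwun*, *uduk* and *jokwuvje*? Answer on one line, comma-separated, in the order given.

iwunuk, uduku, jokwuvjee

The alternation tracks the final sound of the stem — -u when the stem ends in a voiceless consonant (*dobijot*, *aok*); -uk when the stem ends in a voiced consonant (*mumag*, *wasan*, *ow*); -e when the stem ends in a vowel (*vutira*, *di*, *salje*).
*iwun*: final sound = /n/, a voiced consonant → -uk → *iwunuk*.
*uduk*: final sound = /k/, a voiceless consonant → -u → *uduku*.
The final sound of *jokwuvje* is /e/, which is a vowel, so the suffix is -e, giving *jokwuvjee*.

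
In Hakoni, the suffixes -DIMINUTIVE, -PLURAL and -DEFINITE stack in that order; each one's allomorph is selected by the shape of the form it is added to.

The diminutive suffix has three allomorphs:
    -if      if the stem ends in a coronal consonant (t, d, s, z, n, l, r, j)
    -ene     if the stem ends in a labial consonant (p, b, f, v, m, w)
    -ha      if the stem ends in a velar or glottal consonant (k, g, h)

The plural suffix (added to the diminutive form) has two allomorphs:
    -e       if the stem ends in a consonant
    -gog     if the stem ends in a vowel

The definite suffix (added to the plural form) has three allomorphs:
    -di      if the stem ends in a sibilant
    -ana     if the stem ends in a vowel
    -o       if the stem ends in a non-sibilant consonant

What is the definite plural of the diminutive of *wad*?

The final consonant of *wad* is /d/, which is coronal, so the diminutive suffix is -if, giving *wadif*.
Since the final sound of the diminutive form *wadif* is /f/ (a consonant), it takes -e, giving *wadife*.
The plural form *wadife* — final sound /e/ (a vowel) → -ana → *wadifeana*.

wadifeana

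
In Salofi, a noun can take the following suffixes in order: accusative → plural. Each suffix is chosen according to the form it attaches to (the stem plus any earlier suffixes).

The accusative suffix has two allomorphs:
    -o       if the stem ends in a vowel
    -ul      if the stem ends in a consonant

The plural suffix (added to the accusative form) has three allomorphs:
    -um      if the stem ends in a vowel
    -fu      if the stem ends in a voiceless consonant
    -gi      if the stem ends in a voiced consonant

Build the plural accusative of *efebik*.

efebikulgi

*efebik* — final sound /k/ (a consonant) → -ul → *efebikul*.
The accusative form *efebikul*: final sound = /l/, a voiced consonant → -gi → *efebikulgi*.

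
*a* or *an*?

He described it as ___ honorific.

The indefinite article is chosen by the initial *sound* of the following word, not its spelling.
*honorific* begins with the sound /ɒ/ (silent h) — a vowel sound.
So the article is *an*: He described it as an honorific.

an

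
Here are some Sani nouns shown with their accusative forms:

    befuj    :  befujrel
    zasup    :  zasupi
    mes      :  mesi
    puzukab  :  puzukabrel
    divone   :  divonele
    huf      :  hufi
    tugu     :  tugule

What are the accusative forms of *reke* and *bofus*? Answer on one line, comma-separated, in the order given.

The alternation tracks the final sound of the stem — -i when the stem ends in a voiceless consonant (*zasup*, *mes*, *huf*); -rel when the stem ends in a voiced consonant (*befuj*, *puzukab*); -le when the stem ends in a vowel (*divone*, *tugu*).
*reke* — final sound /e/ (a vowel) → -le → *rekele*.
*bofus*: final sound = /s/, a voiceless consonant → -i → *bofusi*.

rekele, bofusi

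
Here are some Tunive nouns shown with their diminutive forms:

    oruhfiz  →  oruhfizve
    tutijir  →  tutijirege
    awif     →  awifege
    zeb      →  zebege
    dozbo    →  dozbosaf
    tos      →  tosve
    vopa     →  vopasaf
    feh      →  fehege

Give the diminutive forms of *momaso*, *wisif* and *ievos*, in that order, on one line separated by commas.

momasosaf, wisifege, ievosve

The suffix is conditioned by the final sound: -ve when the stem ends in a sibilant (*oruhfiz*, *tos*); -ege when the stem ends in a non-sibilant consonant (*tutijir*, *awif*, *zeb*, *feh*); -saf when the stem ends in a vowel (*dozbo*, *vopa*).
Since the final sound of *momaso* is /o/ (a vowel), it takes -saf, giving *momasosaf*.
*wisif* — final sound /f/ (a non-sibilant consonant) → -ege → *wisifege*.
Since the final sound of *ievos* is /s/ (a sibilant), it takes -ve, giving *ievosve*.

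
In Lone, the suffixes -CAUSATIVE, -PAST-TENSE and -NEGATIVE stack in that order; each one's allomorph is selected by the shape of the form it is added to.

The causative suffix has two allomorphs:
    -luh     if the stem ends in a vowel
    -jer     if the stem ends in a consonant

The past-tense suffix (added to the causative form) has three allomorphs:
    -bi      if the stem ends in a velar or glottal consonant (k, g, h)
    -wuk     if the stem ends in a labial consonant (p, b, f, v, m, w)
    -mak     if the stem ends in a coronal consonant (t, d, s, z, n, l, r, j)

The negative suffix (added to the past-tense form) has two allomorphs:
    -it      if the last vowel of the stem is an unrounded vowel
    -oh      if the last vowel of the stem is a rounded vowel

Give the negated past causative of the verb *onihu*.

onihuluhbiit

The final sound of *onihu* is /u/, which is a vowel, so the causative suffix is -luh, giving *onihuluh*.
The causative form *onihuluh* — final consonant /h/ (velar/glottal) → -bi → *onihuluhbi*.
The last vowel of the past-tense form *onihuluhbi* is /i/, which is an unrounded vowel, so the negative suffix is -it, giving *onihuluhbiit*.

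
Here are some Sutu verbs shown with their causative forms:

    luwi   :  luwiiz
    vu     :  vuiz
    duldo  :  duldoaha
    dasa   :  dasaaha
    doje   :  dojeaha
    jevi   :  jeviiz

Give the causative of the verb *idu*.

The suffix is conditioned by the last vowel: -iz when the last vowel of the stem is a high vowel (*luwi*, *vu*, *jevi*); -aha when the last vowel of the stem is a non-high vowel (*duldo*, *dasa*, *doje*).
*idu* — last vowel /u/ (a high vowel) → -iz → *iduiz*.

iduiz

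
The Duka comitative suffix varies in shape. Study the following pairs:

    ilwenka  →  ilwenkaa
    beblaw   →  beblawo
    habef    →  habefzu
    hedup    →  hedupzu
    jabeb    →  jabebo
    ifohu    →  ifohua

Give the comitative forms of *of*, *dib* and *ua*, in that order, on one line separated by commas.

ofzu, dibo, uaa

The pattern is voicing of the final sound: -zu when the stem ends in a voiceless consonant (*habef*, *hedup*); -o when the stem ends in a voiced consonant (*beblaw*, *jabeb*); -a when the stem ends in a vowel (*ilwenka*, *ifohu*).
Since the final sound of *of* is /f/ (a voiceless consonant), it takes -zu, giving *ofzu*.
*dib*: final sound = /b/, a voiced consonant → -o → *dibo*.
*ua* — final sound /a/ (a vowel) → -a → *uaa*.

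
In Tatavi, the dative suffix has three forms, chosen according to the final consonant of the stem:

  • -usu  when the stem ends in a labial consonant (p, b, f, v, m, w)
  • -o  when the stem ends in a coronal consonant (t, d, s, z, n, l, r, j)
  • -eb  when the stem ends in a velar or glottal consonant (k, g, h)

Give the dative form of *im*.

imusu

Since the final consonant of *im* is /m/ (labial), it takes -usu, giving *imusu*.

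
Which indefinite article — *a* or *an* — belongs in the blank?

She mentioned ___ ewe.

The indefinite article is chosen by the initial *sound* of the following word, not its spelling.
*ewe* begins with the sound /juː/ (pronounced /juː/) — a consonant sound.
So the article is *a*: She mentioned a ewe.

a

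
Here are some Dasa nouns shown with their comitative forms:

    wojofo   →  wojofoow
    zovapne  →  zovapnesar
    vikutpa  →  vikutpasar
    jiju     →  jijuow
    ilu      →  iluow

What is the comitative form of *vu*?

vuow

The pattern is rounding harmony: -ow when the last vowel of the stem is a rounded vowel (*wojofo*, *jiju*, *ilu*); -sar when the last vowel of the stem is an unrounded vowel (*zovapne*, *vikutpa*).
*vu*: last vowel = /u/, a rounded vowel → -ow → *vuow*.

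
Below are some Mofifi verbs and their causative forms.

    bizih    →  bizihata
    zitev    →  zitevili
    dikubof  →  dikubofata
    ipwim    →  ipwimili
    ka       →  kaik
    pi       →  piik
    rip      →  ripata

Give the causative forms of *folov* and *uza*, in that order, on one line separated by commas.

The alternation tracks the final sound of the stem — -ata when the stem ends in a voiceless consonant (*bizih*, *dikubof*, *rip*); -ili when the stem ends in a voiced consonant (*zitev*, *ipwim*); -ik when the stem ends in a vowel (*ka*, *pi*).
*folov* — final sound /v/ (a voiced consonant) → -ili → *folovili*.
Since the final sound of *uza* is /a/ (a vowel), it takes -ik, giving *uzaik*.

folovili, uzaik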